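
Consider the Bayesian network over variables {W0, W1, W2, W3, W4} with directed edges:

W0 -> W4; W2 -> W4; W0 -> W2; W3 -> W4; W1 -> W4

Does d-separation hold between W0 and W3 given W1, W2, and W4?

There are 2 undirected paths between W0 and W3; checking each against the conditioning set {W1, W2, W4}:
Path 1: W0 → W2 → W4 ← W3
  W2 is a chain here and W2 is conditioned on, so the path is blocked at W2.
Path 2: W0 → W4 ← W3
  W4 is a collider and W4 is conditioned on, which opens it — no node blocks this path, so it is active.
Because an active path exists, W0 and W3 are not d-separated.

No — W0 and W3 are not d-separated given {W1, W2, W4}.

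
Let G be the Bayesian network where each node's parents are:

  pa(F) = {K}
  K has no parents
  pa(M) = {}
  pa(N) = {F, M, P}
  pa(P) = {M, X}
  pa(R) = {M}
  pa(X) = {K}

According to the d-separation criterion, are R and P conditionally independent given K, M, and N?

Yes

3 paths connect R and P; each must be blocked for d-separation to hold:
Path 1: R ← M → P
  M is a fork here and M is conditioned on, so the path is blocked at M.
Path 2: R ← M → N ← P
  M is a fork here and M is conditioned on, so the path is blocked at M.
Path 3: R ← M → N ← F ← K → X → P
  M is a fork here and M is conditioned on, so the path is blocked at M.
All paths are blocked; R ⊥ P | {K, M, N} holds.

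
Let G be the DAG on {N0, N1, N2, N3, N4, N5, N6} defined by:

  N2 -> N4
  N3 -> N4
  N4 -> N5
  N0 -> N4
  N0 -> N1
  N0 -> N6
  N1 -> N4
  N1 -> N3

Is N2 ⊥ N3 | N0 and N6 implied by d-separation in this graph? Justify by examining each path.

There are 3 undirected paths between N2 and N3; checking each against the conditioning set {N0, N6}:
  1. N2 → N4 ← N3 — N4:collider[blocks] ⇒ blocked
  2. N2 → N4 ← N1 → N3 — N4:collider[blocks]; N1:fork[open] ⇒ blocked
  3. N2 → N4 ← N0 → N1 → N3 — N4:collider[blocks]; N0:fork[blocks]; N1:chain[open] ⇒ blocked
Since every path is blocked, d-separation holds.

Yes — N2 and N3 are d-separated given {N0, N6}.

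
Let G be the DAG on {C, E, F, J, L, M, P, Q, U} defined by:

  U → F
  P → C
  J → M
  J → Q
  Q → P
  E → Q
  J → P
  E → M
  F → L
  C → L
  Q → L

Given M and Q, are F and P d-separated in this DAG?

There are 4 undirected paths between F and P; checking each against the conditioning set {M, Q}:
Path 1: F → L ← C ← P
  L is a collider here and neither L nor any of its descendants is conditioned on, so the collider stays closed — the path is blocked at L.
Path 2: F → L ← Q → P
  L is a collider here and neither L nor any of its descendants is conditioned on, so the collider stays closed — the path is blocked at L.
Path 3: F → L ← Q ← J → P
  L is a collider here and neither L nor any of its descendants is conditioned on, so the collider stays closed — the path is blocked at L.
Path 4: F → L ← Q ← E → M ← J → P
  L is a collider here and neither L nor any of its descendants is conditioned on, so the collider stays closed — the path is blocked at L.
All paths are blocked; F ⊥ P | {M, Q} holds.

Yes — F and P are d-separated given {M, Q}.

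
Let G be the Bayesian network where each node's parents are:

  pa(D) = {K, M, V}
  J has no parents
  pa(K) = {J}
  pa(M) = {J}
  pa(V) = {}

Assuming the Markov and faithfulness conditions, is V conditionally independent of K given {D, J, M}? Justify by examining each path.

Enumerating the 2 paths from V to K and testing each for blocking by {D, J, M}:
Path 1: V → D ← K
  D is a collider and D is conditioned on, which opens it — no node blocks this path, so it is active.
Path 2: V → D ← M ← J → K
  M is a chain here and M is conditioned on, so the path is blocked at M.
At least one path is unblocked, so d-separation fails.

No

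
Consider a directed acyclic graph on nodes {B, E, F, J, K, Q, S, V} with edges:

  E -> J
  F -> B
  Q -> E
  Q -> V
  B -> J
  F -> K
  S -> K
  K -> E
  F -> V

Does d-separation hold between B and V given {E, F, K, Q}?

There are 4 undirected paths between B and V; checking each against the conditioning set {E, F, K, Q}:
  1. B → J ← E ← K ← F → V — J:collider[blocks]; E:chain[blocks]; K:chain[blocks]; F:fork[blocks] ⇒ blocked
  2. B → J ← E ← Q → V — J:collider[blocks]; E:chain[blocks]; Q:fork[blocks] ⇒ blocked
  3. B ← F → K → E ← Q → V — F:fork[blocks]; K:chain[blocks]; E:collider[open]; Q:fork[blocks] ⇒ blocked
  4. B ← F → V — F:fork[blocks] ⇒ blocked
Every path is blocked, so B and V are d-separated given {E, F, K, Q}.

Yes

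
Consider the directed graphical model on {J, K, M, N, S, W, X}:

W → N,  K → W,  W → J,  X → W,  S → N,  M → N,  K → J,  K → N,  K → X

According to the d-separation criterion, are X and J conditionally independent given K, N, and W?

There are 6 undirected paths between X and J; checking each against the conditioning set {K, N, W}:
Path 1: X ← K → N ← W → J
  K is a fork here and K is conditioned on, so the path is blocked at K.
Path 2: X ← K → J
  K is a fork here and K is conditioned on, so the path is blocked at K.
Path 3: X ← K → W → J
  K is a fork here and K is conditioned on, so the path is blocked at K.
Path 4: X → W → N ← K → J
  W is a chain here and W is conditioned on, so the path is blocked at W.
Path 5: X → W ← K → J
  K is a fork here and K is conditioned on, so the path is blocked at K.
Path 6: X → W → J
  W is a chain here and W is conditioned on, so the path is blocked at W.
Every path is blocked, so X and J are d-separated given {K, N, W}.

Yes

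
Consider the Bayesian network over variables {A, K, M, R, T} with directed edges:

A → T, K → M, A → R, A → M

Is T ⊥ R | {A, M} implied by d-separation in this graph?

Only one path connects T and R:
Path 1: T ← A → R
  A is a fork here and A is conditioned on, so the path is blocked at A.
Since every path is blocked, d-separation holds.

Yes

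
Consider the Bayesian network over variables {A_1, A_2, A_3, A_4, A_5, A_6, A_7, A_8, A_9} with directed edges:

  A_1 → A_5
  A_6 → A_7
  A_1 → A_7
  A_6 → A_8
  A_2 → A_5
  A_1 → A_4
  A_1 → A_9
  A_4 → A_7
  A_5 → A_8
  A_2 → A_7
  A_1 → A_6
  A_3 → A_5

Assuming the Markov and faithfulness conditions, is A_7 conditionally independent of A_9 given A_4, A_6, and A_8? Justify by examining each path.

6 paths connect A_7 and A_9; each must be blocked for d-separation to hold:
  1. A_7 ← A_4 ← A_1 → A_9 — A_4:chain[blocks]; A_1:fork[open] ⇒ blocked
  2. A_7 ← A_2 → A_5 ← A_1 → A_9 — A_2:fork[open]; A_5:collider[open]; A_1:fork[open] ⇒ active
  3. A_7 ← A_2 → A_5 → A_8 ← A_6 ← A_1 → A_9 — A_2:fork[open]; A_5:chain[open]; A_8:collider[open]; A_6:chain[blocks]; A_1:fork[open] ⇒ blocked
  4. A_7 ← A_6 ← A_1 → A_9 — A_6:chain[blocks]; A_1:fork[open] ⇒ blocked
  5. A_7 ← A_6 → A_8 ← A_5 ← A_1 → A_9 — A_6:fork[blocks]; A_8:collider[open]; A_5:chain[open]; A_1:fork[open] ⇒ blocked
  6. A_7 ← A_1 → A_9 — A_1:fork[open] ⇒ active
Since the path A_7 ← A_2 → A_5 ← A_1 → A_9 is active, A_7 and A_9 are not d-separated given {A_4, A_6, A_8}.

No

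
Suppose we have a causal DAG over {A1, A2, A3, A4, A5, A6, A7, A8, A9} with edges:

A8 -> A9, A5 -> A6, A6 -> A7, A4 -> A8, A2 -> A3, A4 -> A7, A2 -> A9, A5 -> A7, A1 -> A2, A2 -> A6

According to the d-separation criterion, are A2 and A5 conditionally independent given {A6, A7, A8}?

We examine all 4 paths between A2 and A5:
Path 1: A2 → A9 ← A8 ← A4 → A7 ← A5
  A9 is a collider here and neither A9 nor any of its descendants is conditioned on, so the collider stays closed — the path is blocked at A9.
Path 2: A2 → A9 ← A8 ← A4 → A7 ← A6 ← A5
  A9 is a collider here and neither A9 nor any of its descendants is conditioned on, so the collider stays closed — the path is blocked at A9.
Path 3: A2 → A6 ← A5
  A6 is a collider and A6 is conditioned on, which opens it — no node blocks this path, so it is active.
Path 4: A2 → A6 → A7 ← A5
  A6 is a chain here and A6 is conditioned on, so the path is blocked at A6.
At least one path is unblocked, so d-separation fails.

No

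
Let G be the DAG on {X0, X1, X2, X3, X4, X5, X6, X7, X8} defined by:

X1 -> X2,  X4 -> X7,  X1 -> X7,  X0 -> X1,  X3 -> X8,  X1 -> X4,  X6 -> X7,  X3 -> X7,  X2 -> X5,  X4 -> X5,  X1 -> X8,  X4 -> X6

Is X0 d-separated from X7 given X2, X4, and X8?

There are 6 undirected paths between X0 and X7; checking each against the conditioning set {X2, X4, X8}:
  1. X0 → X1 → X4 → X7 — X1:chain[open]; X4:chain[blocks] ⇒ blocked
  2. X0 → X1 → X4 → X6 → X7 — X1:chain[open]; X4:chain[blocks]; X6:chain[open] ⇒ blocked
  3. X0 → X1 → X8 ← X3 → X7 — X1:chain[open]; X8:collider[open]; X3:fork[open] ⇒ active
  4. X0 → X1 → X7 — X1:chain[open] ⇒ active
  5. X0 → X1 → X2 → X5 ← X4 → X7 — X1:chain[open]; X2:chain[blocks]; X5:collider[blocks]; X4:fork[blocks] ⇒ blocked
  6. X0 → X1 → X2 → X5 ← X4 → X6 → X7 — X1:chain[open]; X2:chain[blocks]; X5:collider[blocks]; X4:fork[blocks]; X6:chain[open] ⇒ blocked
Since the path X0 → X1 → X8 ← X3 → X7 is active, X0 and X7 are not d-separated given {X2, X4, X8}.

No — X0 and X7 are not d-separated given {X2, X4, X8}.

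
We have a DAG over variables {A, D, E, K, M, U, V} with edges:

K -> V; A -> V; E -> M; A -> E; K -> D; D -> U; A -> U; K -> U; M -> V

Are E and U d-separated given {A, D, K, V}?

Yes

There are 6 undirected paths between E and U; checking each against the conditioning set {A, D, K, V}:
Path 1: E → M → V ← A → U
  A is a fork here and A is conditioned on, so the path is blocked at A.
Path 2: E → M → V ← K → D → U
  K is a fork here and K is conditioned on, so the path is blocked at K.
Path 3: E → M → V ← K → U
  K is a fork here and K is conditioned on, so the path is blocked at K.
Path 4: E ← A → U
  A is a fork here and A is conditioned on, so the path is blocked at A.
Path 5: E ← A → V ← K → D → U
  A is a fork here and A is conditioned on, so the path is blocked at A.
Path 6: E ← A → V ← K → U
  A is a fork here and A is conditioned on, so the path is blocked at A.
Since every path is blocked, d-separation holds.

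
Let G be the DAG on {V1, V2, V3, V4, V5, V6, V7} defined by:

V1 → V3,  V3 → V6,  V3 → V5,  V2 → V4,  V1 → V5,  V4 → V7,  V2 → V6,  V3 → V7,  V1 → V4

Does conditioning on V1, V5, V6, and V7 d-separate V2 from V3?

No — V2 and V3 are not d-separated given {V1, V5, V6, V7}.

Enumerating the 4 paths from V2 to V3 and testing each for blocking by {V1, V5, V6, V7}:
  1. V2 → V6 ← V3 — V6:collider[open] ⇒ active
  2. V2 → V4 ← V1 → V3 — V4:collider[open]; V1:fork[blocks] ⇒ blocked
  3. V2 → V4 ← V1 → V5 ← V3 — V4:collider[open]; V1:fork[blocks]; V5:collider[open] ⇒ blocked
  4. V2 → V4 → V7 ← V3 — V4:chain[open]; V7:collider[open] ⇒ active
At least one path is unblocked, so d-separation fails.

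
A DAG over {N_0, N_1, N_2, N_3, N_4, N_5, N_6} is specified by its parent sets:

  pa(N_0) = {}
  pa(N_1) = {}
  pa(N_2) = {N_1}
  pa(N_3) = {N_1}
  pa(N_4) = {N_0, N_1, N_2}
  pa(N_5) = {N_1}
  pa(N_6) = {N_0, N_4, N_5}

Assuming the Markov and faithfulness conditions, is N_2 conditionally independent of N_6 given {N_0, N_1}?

6 paths connect N_2 and N_6; each must be blocked for d-separation to hold:
Path 1: N_2 → N_4 → N_6
  N_4 is a chain and N_4 is not conditioned on — no node blocks this path, so it is active.
Path 2: N_2 → N_4 ← N_0 → N_6
  N_4 is a collider here and neither N_4 nor any of its descendants is conditioned on, so the collider stays closed — the path is blocked at N_4.
Path 3: N_2 → N_4 ← N_1 → N_5 → N_6
  N_4 is a collider here and neither N_4 nor any of its descendants is conditioned on, so the collider stays closed — the path is blocked at N_4.
Path 4: N_2 ← N_1 → N_5 → N_6
  N_1 is a fork here and N_1 is conditioned on, so the path is blocked at N_1.
Path 5: N_2 ← N_1 → N_4 → N_6
  N_1 is a fork here and N_1 is conditioned on, so the path is blocked at N_1.
Path 6: N_2 ← N_1 → N_4 ← N_0 → N_6
  N_1 is a fork here and N_1 is conditioned on, so the path is blocked at N_1.
Because an active path exists, N_2 and N_6 are not d-separated.

No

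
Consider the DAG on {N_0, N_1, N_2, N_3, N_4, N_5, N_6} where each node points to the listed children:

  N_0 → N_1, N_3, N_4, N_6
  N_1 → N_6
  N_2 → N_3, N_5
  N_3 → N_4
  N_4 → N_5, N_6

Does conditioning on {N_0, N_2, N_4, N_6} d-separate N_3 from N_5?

We examine all 5 paths between N_3 and N_5:
Path 1: N_3 ← N_0 → N_1 → N_6 ← N_4 → N_5
  N_0 is a fork here and N_0 is conditioned on, so the path is blocked at N_0.
Path 2: N_3 ← N_0 → N_6 ← N_4 → N_5
  N_0 is a fork here and N_0 is conditioned on, so the path is blocked at N_0.
Path 3: N_3 ← N_0 → N_4 → N_5
  N_0 is a fork here and N_0 is conditioned on, so the path is blocked at N_0.
Path 4: N_3 ← N_2 → N_5
  N_2 is a fork here and N_2 is conditioned on, so the path is blocked at N_2.
Path 5: N_3 → N_4 → N_5
  N_4 is a chain here and N_4 is conditioned on, so the path is blocked at N_4.
Since every path is blocked, d-separation holds.

Yes — N_3 and N_5 are d-separated given {N_0, N_2, N_4, N_6}.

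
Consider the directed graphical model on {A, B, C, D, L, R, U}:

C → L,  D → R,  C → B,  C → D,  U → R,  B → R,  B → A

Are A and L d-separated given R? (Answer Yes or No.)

Enumerating the 2 paths from A to L and testing each for blocking by {R}:
  1. A ← B → R ← D ← C → L — B:fork[open]; R:collider[open]; D:chain[open]; C:fork[open] ⇒ active
  2. A ← B ← C → L — B:chain[open]; C:fork[open] ⇒ active
Because an active path exists, A and L are not d-separated.

No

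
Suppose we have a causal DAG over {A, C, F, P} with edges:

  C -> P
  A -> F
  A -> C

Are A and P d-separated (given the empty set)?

No

Only one path connects A and P:
  1. A → C → P — C:chain[open] ⇒ active
Since the path A → C → P is active, A and P are not d-separated given ∅.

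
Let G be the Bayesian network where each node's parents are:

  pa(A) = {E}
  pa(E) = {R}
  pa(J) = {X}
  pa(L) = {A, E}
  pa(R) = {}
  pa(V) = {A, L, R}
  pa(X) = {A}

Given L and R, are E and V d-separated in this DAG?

No — E and V are not d-separated given {L, R}.

5 paths connect E and V; each must be blocked for d-separation to hold:
Path 1: E → L ← A → V
  L is a collider and L is conditioned on, which opens it; A is a fork and A is not conditioned on — no node blocks this path, so it is active.
Path 2: E → L → V
  L is a chain here and L is conditioned on, so the path is blocked at L.
Path 3: E → A → L → V
  L is a chain here and L is conditioned on, so the path is blocked at L.
Path 4: E → A → V
  A is a chain and A is not conditioned on — no node blocks this path, so it is active.
Path 5: E ← R → V
  R is a fork here and R is conditioned on, so the path is blocked at R.
Since the path E → L ← A → V is active, E and V are not d-separated given {L, R}.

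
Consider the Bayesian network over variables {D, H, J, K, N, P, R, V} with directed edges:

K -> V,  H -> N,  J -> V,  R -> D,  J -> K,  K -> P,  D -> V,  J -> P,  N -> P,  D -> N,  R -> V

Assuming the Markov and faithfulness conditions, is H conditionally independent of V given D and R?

Yes

There are 6 undirected paths between H and V; checking each against the conditioning set {D, R}:
Path 1: H → N → P ← K ← J → V
  P is a collider here and neither P nor any of its descendants is conditioned on, so the collider stays closed — the path is blocked at P.
Path 2: H → N → P ← K → V
  P is a collider here and neither P nor any of its descendants is conditioned on, so the collider stays closed — the path is blocked at P.
Path 3: H → N → P ← J → K → V
  P is a collider here and neither P nor any of its descendants is conditioned on, so the collider stays closed — the path is blocked at P.
Path 4: H → N → P ← J → V
  P is a collider here and neither P nor any of its descendants is conditioned on, so the collider stays closed — the path is blocked at P.
Path 5: H → N ← D → V
  N is a collider here and neither N nor any of its descendants is conditioned on, so the collider stays closed — the path is blocked at N.
Path 6: H → N ← D ← R → V
  N is a collider here and neither N nor any of its descendants is conditioned on, so the collider stays closed — the path is blocked at N.
All paths are blocked; H ⊥ V | {D, R} holds.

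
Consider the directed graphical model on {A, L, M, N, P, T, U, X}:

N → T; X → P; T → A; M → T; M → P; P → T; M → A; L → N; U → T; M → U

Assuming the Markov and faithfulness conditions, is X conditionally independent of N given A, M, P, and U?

Yes — X and N are d-separated given {A, M, P, U}.

4 paths connect X and N; each must be blocked for d-separation to hold:
Path 1: X → P → T ← N
  P is a chain here and P is conditioned on, so the path is blocked at P.
Path 2: X → P ← M → U → T ← N
  M is a fork here and M is conditioned on, so the path is blocked at M.
Path 3: X → P ← M → A ← T ← N
  M is a fork here and M is conditioned on, so the path is blocked at M.
Path 4: X → P ← M → T ← N
  M is a fork here and M is conditioned on, so the path is blocked at M.
Every path is blocked, so X and N are d-separated given {A, M, P, U}.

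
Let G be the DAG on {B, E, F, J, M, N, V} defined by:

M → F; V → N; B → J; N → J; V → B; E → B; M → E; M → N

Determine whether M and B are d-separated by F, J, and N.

No

There are 3 undirected paths between M and B; checking each against the conditioning set {F, J, N}:
  1. M → E → B — E:chain[open] ⇒ active
  2. M → N → J ← B — N:chain[blocks]; J:collider[open] ⇒ blocked
  3. M → N ← V → B — N:collider[open]; V:fork[open] ⇒ active
At least one path is unblocked, so d-separation fails.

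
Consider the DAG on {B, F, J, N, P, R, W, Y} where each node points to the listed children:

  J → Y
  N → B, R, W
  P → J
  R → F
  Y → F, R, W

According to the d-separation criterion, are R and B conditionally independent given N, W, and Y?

Enumerating the 3 paths from R to B and testing each for blocking by {N, W, Y}:
Path 1: R ← Y → W ← N → B
  Y is a fork here and Y is conditioned on, so the path is blocked at Y.
Path 2: R → F ← Y → W ← N → B
  F is a collider here and neither F nor any of its descendants is conditioned on, so the collider stays closed — the path is blocked at F.
Path 3: R ← N → B
  N is a fork here and N is conditioned on, so the path is blocked at N.
All paths are blocked; R ⊥ B | {N, W, Y} holds.

Yes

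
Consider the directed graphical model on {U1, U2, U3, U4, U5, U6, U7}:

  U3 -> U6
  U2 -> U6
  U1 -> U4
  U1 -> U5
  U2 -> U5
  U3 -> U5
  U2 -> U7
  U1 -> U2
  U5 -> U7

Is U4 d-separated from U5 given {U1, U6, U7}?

Yes

There are 4 undirected paths between U4 and U5; checking each against the conditioning set {U1, U6, U7}:
Path 1: U4 ← U1 → U5
  U1 is a fork here and U1 is conditioned on, so the path is blocked at U1.
Path 2: U4 ← U1 → U2 → U5
  U1 is a fork here and U1 is conditioned on, so the path is blocked at U1.
Path 3: U4 ← U1 → U2 → U6 ← U3 → U5
  U1 is a fork here and U1 is conditioned on, so the path is blocked at U1.
Path 4: U4 ← U1 → U2 → U7 ← U5
  U1 is a fork here and U1 is conditioned on, so the path is blocked at U1.
All paths are blocked; U4 ⊥ U5 | {U1, U6, U7} holds.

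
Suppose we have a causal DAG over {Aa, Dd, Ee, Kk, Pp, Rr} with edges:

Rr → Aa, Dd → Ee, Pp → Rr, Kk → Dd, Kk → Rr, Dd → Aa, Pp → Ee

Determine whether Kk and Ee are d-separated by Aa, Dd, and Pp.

4 paths connect Kk and Ee; each must be blocked for d-separation to hold:
Path 1: Kk → Dd → Aa ← Rr ← Pp → Ee
  Dd is a chain here and Dd is conditioned on, so the path is blocked at Dd.
Path 2: Kk → Dd → Ee
  Dd is a chain here and Dd is conditioned on, so the path is blocked at Dd.
Path 3: Kk → Rr → Aa ← Dd → Ee
  Dd is a fork here and Dd is conditioned on, so the path is blocked at Dd.
Path 4: Kk → Rr ← Pp → Ee
  Pp is a fork here and Pp is conditioned on, so the path is blocked at Pp.
Since every path is blocked, d-separation holds.

Yes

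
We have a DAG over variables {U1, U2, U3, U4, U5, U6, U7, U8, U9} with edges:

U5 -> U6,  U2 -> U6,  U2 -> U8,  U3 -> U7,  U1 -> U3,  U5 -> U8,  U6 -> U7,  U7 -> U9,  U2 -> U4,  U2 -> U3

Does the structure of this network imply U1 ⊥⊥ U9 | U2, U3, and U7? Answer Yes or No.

3 paths connect U1 and U9; each must be blocked for d-separation to hold:
Path 1: U1 → U3 → U7 → U9
  U3 is a chain here and U3 is conditioned on, so the path is blocked at U3.
Path 2: U1 → U3 ← U2 → U6 → U7 → U9
  U2 is a fork here and U2 is conditioned on, so the path is blocked at U2.
Path 3: U1 → U3 ← U2 → U8 ← U5 → U6 → U7 → U9
  U2 is a fork here and U2 is conditioned on, so the path is blocked at U2.
All paths are blocked; U1 ⊥ U9 | {U2, U3, U7} holds.

Yes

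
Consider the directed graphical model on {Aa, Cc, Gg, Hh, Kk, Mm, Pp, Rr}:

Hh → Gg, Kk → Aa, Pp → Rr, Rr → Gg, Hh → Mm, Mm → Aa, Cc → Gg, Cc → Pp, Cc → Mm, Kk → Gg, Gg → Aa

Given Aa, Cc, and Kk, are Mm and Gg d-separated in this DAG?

No

We examine all 5 paths between Mm and Gg:
  1. Mm → Aa ← Kk → Gg — Aa:collider[open]; Kk:fork[blocks] ⇒ blocked
  2. Mm → Aa ← Gg — Aa:collider[open] ⇒ active
  3. Mm ← Cc → Gg — Cc:fork[blocks] ⇒ blocked
  4. Mm ← Cc → Pp → Rr → Gg — Cc:fork[blocks]; Pp:chain[open]; Rr:chain[open] ⇒ blocked
  5. Mm ← Hh → Gg — Hh:fork[open] ⇒ active
Since the path Mm → Aa ← Gg is active, Mm and Gg are not d-separated given {Aa, Cc, Kk}.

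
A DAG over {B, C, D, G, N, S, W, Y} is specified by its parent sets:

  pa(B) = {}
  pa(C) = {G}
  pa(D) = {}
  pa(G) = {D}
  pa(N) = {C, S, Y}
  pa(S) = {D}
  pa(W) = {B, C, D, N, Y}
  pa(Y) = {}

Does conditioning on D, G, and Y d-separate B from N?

Yes

Enumerating the 6 paths from B to N and testing each for blocking by {D, G, Y}:
Path 1: B → W ← C → N
  W is a collider here and neither W nor any of its descendants is conditioned on, so the collider stays closed — the path is blocked at W.
Path 2: B → W ← C ← G ← D → S → N
  W is a collider here and neither W nor any of its descendants is conditioned on, so the collider stays closed — the path is blocked at W.
Path 3: B → W ← D → G → C → N
  W is a collider here and neither W nor any of its descendants is conditioned on, so the collider stays closed — the path is blocked at W.
Path 4: B → W ← D → S → N
  W is a collider here and neither W nor any of its descendants is conditioned on, so the collider stays closed — the path is blocked at W.
Path 5: B → W ← N
  W is a collider here and neither W nor any of its descendants is conditioned on, so the collider stays closed — the path is blocked at W.
Path 6: B → W ← Y → N
  W is a collider here and neither W nor any of its descendants is conditioned on, so the collider stays closed — the path is blocked at W.
All paths are blocked; B ⊥ N | {D, G, Y} holds.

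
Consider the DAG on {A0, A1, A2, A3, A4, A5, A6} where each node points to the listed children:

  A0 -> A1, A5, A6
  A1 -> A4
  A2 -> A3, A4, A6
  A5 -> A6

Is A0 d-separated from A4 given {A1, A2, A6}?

Yes — A0 and A4 are d-separated given {A1, A2, A6}.

Enumerating the 3 paths from A0 to A4 and testing each for blocking by {A1, A2, A6}:
  1. A0 → A5 → A6 ← A2 → A4 — A5:chain[open]; A6:collider[open]; A2:fork[blocks] ⇒ blocked
  2. A0 → A1 → A4 — A1:chain[blocks] ⇒ blocked
  3. A0 → A6 ← A2 → A4 — A6:collider[open]; A2:fork[blocks] ⇒ blocked
All paths are blocked; A0 ⊥ A4 | {A1, A2, A6} holds.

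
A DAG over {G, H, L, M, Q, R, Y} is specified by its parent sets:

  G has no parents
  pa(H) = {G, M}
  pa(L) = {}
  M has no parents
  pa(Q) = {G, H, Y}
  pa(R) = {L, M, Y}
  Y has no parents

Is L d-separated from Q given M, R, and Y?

Yes — L and Q are d-separated given {M, R, Y}.

Enumerating the 3 paths from L to Q and testing each for blocking by {M, R, Y}:
Path 1: L → R ← M → H → Q
  M is a fork here and M is conditioned on, so the path is blocked at M.
Path 2: L → R ← M → H ← G → Q
  M is a fork here and M is conditioned on, so the path is blocked at M.
Path 3: L → R ← Y → Q
  Y is a fork here and Y is conditioned on, so the path is blocked at Y.
Every path is blocked, so L and Q are d-separated given {M, R, Y}.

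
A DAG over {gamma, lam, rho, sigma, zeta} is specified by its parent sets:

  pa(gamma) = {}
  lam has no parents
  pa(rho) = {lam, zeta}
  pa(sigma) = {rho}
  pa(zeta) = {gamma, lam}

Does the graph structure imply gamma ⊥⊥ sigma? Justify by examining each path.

No — gamma and sigma are not d-separated given ∅.

2 paths connect gamma and sigma; each must be blocked for d-separation to hold:
Path 1: gamma → zeta ← lam → rho → sigma
  zeta is a collider here and neither zeta nor any of its descendants is conditioned on, so the collider stays closed — the path is blocked at zeta.
Path 2: gamma → zeta → rho → sigma
  zeta is a chain and zeta is not conditioned on; rho is a chain and rho is not conditioned on — no node blocks this path, so it is active.
Since the path gamma → zeta → rho → sigma is active, gamma and sigma are not d-separated given ∅.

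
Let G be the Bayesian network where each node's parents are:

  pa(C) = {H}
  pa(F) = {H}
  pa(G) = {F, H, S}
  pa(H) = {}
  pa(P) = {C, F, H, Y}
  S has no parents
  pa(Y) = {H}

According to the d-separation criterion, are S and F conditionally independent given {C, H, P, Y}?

Yes — S and F are d-separated given {C, H, P, Y}.

There are 5 undirected paths between S and F; checking each against the conditioning set {C, H, P, Y}:
Path 1: S → G ← F
  G is a collider here and neither G nor any of its descendants is conditioned on, so the collider stays closed — the path is blocked at G.
Path 2: S → G ← H → F
  G is a collider here and neither G nor any of its descendants is conditioned on, so the collider stays closed — the path is blocked at G.
Path 3: S → G ← H → C → P ← F
  G is a collider here and neither G nor any of its descendants is conditioned on, so the collider stays closed — the path is blocked at G.
Path 4: S → G ← H → P ← F
  G is a collider here and neither G nor any of its descendants is conditioned on, so the collider stays closed — the path is blocked at G.
Path 5: S → G ← H → Y → P ← F
  G is a collider here and neither G nor any of its descendants is conditioned on, so the collider stays closed — the path is blocked at G.
Every path is blocked, so S and F are d-separated given {C, H, P, Y}.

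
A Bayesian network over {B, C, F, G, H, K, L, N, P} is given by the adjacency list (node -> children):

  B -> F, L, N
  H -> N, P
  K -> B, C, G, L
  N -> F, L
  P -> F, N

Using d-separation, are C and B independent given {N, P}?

6 paths connect C and B; each must be blocked for d-separation to hold:
Path 1: C ← K → L ← N ← P → F ← B
  L is a collider here and neither L nor any of its descendants is conditioned on, so the collider stays closed — the path is blocked at L.
Path 2: C ← K → L ← N ← H → P → F ← B
  L is a collider here and neither L nor any of its descendants is conditioned on, so the collider stays closed — the path is blocked at L.
Path 3: C ← K → L ← N ← B
  L is a collider here and neither L nor any of its descendants is conditioned on, so the collider stays closed — the path is blocked at L.
Path 4: C ← K → L ← N → F ← B
  L is a collider here and neither L nor any of its descendants is conditioned on, so the collider stays closed — the path is blocked at L.
Path 5: C ← K → L ← B
  L is a collider here and neither L nor any of its descendants is conditioned on, so the collider stays closed — the path is blocked at L.
Path 6: C ← K → B
  K is a fork and K is not conditioned on — no node blocks this path, so it is active.
Since the path C ← K → B is active, C and B are not d-separated given {N, P}.

No — C and B are not d-separated given {N, P}.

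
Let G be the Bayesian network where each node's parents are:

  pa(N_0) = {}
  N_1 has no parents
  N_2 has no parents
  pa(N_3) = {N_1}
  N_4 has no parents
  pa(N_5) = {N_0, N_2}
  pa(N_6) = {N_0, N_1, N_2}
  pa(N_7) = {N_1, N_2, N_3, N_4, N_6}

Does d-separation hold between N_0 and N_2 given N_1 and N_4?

Yes — N_0 and N_2 are d-separated given {N_1, N_4}.

We examine all 5 paths between N_0 and N_2:
Path 1: N_0 → N_5 ← N_2
  N_5 is a collider here and neither N_5 nor any of its descendants is conditioned on, so the collider stays closed — the path is blocked at N_5.
Path 2: N_0 → N_6 ← N_1 → N_3 → N_7 ← N_2
  N_6 is a collider here and neither N_6 nor any of its descendants is conditioned on, so the collider stays closed — the path is blocked at N_6.
Path 3: N_0 → N_6 ← N_1 → N_7 ← N_2
  N_6 is a collider here and neither N_6 nor any of its descendants is conditioned on, so the collider stays closed — the path is blocked at N_6.
Path 4: N_0 → N_6 → N_7 ← N_2
  N_7 is a collider here and neither N_7 nor any of its descendants is conditioned on, so the collider stays closed — the path is blocked at N_7.
Path 5: N_0 → N_6 ← N_2
  N_6 is a collider here and neither N_6 nor any of its descendants is conditioned on, so the collider stays closed — the path is blocked at N_6.
All paths are blocked; N_0 ⊥ N_2 | {N_1, N_4} holds.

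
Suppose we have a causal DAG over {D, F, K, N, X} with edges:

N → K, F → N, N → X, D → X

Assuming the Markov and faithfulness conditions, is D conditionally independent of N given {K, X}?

No — D and N are not d-separated given {K, X}.

There is one path between D and N:
Path 1: D → X ← N
  X is a collider and X is conditioned on, which opens it — no node blocks this path, so it is active.
Because an active path exists, D and N are not d-separated.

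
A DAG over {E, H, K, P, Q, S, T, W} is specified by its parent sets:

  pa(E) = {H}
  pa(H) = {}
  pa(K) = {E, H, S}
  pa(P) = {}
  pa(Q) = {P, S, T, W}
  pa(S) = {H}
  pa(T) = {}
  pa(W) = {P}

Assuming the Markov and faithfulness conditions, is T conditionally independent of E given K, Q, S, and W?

Yes — T and E are d-separated given {K, Q, S, W}.

Enumerating the 4 paths from T to E and testing each for blocking by {K, Q, S, W}:
Path 1: T → Q ← S ← H → K ← E
  S is a chain here and S is conditioned on, so the path is blocked at S.
Path 2: T → Q ← S ← H → E
  S is a chain here and S is conditioned on, so the path is blocked at S.
Path 3: T → Q ← S → K ← H → E
  S is a fork here and S is conditioned on, so the path is blocked at S.
Path 4: T → Q ← S → K ← E
  S is a fork here and S is conditioned on, so the path is blocked at S.
Every path is blocked, so T and E are d-separated given {K, Q, S, W}.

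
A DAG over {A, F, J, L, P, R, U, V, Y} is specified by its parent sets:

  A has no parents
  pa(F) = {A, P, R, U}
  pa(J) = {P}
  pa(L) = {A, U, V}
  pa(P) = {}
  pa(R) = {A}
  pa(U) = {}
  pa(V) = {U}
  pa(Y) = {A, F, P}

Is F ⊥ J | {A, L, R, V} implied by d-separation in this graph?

No

6 paths connect F and J; each must be blocked for d-separation to hold:
Path 1: F ← U → L ← A → Y ← P → J
  A is a fork here and A is conditioned on, so the path is blocked at A.
Path 2: F ← U → V → L ← A → Y ← P → J
  V is a chain here and V is conditioned on, so the path is blocked at V.
Path 3: F ← R ← A → Y ← P → J
  R is a chain here and R is conditioned on, so the path is blocked at R.
Path 4: F ← A → Y ← P → J
  A is a fork here and A is conditioned on, so the path is blocked at A.
Path 5: F → Y ← P → J
  Y is a collider here and neither Y nor any of its descendants is conditioned on, so the collider stays closed — the path is blocked at Y.
Path 6: F ← P → J
  P is a fork and P is not conditioned on — no node blocks this path, so it is active.
Because an active path exists, F and J are not d-separated.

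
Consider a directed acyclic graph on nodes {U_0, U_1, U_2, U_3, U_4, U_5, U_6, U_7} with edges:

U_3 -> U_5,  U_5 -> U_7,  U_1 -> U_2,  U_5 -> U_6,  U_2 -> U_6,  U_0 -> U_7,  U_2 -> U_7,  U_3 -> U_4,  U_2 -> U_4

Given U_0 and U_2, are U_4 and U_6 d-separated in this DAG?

No

4 paths connect U_4 and U_6; each must be blocked for d-separation to hold:
  1. U_4 ← U_2 → U_7 ← U_5 → U_6 — U_2:fork[blocks]; U_7:collider[blocks]; U_5:fork[open] ⇒ blocked
  2. U_4 ← U_2 → U_6 — U_2:fork[blocks] ⇒ blocked
  3. U_4 ← U_3 → U_5 → U_7 ← U_2 → U_6 — U_3:fork[open]; U_5:chain[open]; U_7:collider[blocks]; U_2:fork[blocks] ⇒ blocked
  4. U_4 ← U_3 → U_5 → U_6 — U_3:fork[open]; U_5:chain[open] ⇒ active
Since the path U_4 ← U_3 → U_5 → U_6 is active, U_4 and U_6 are not d-separated given {U_0, U_2}.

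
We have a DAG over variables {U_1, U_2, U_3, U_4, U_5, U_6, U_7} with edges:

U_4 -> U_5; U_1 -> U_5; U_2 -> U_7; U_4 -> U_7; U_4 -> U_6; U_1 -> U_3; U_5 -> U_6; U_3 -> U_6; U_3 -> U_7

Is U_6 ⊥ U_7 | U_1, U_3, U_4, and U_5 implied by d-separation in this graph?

Enumerating the 6 paths from U_6 to U_7 and testing each for blocking by {U_1, U_3, U_4, U_5}:
Path 1: U_6 ← U_4 → U_7
  U_4 is a fork here and U_4 is conditioned on, so the path is blocked at U_4.
Path 2: U_6 ← U_4 → U_5 ← U_1 → U_3 → U_7
  U_4 is a fork here and U_4 is conditioned on, so the path is blocked at U_4.
Path 3: U_6 ← U_3 ← U_1 → U_5 ← U_4 → U_7
  U_3 is a chain here and U_3 is conditioned on, so the path is blocked at U_3.
Path 4: U_6 ← U_3 → U_7
  U_3 is a fork here and U_3 is conditioned on, so the path is blocked at U_3.
Path 5: U_6 ← U_5 ← U_1 → U_3 → U_7
  U_5 is a chain here and U_5 is conditioned on, so the path is blocked at U_5.
Path 6: U_6 ← U_5 ← U_4 → U_7
  U_5 is a chain here and U_5 is conditioned on, so the path is blocked at U_5.
All paths are blocked; U_6 ⊥ U_7 | {U_1, U_3, U_4, U_5} holds.

Yes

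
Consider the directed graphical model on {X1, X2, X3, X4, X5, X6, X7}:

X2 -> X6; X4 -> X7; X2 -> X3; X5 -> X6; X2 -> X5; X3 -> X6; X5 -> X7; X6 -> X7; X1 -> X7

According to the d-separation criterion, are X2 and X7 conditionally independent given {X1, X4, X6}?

No — X2 and X7 are not d-separated given {X1, X4, X6}.

6 paths connect X2 and X7; each must be blocked for d-separation to hold:
  1. X2 → X5 → X7 — X5:chain[open] ⇒ active
  2. X2 → X5 → X6 → X7 — X5:chain[open]; X6:chain[blocks] ⇒ blocked
  3. X2 → X6 → X7 — X6:chain[blocks] ⇒ blocked
  4. X2 → X6 ← X5 → X7 — X6:collider[open]; X5:fork[open] ⇒ active
  5. X2 → X3 → X6 → X7 — X3:chain[open]; X6:chain[blocks] ⇒ blocked
  6. X2 → X3 → X6 ← X5 → X7 — X3:chain[open]; X6:collider[open]; X5:fork[open] ⇒ active
Since the path X2 → X5 → X7 is active, X2 and X7 are not d-separated given {X1, X4, X6}.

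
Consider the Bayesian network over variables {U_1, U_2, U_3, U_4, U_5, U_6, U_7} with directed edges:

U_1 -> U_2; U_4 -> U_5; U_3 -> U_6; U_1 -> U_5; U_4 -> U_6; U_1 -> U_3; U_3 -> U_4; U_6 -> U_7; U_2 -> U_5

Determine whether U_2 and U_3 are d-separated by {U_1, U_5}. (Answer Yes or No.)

Enumerating the 6 paths from U_2 to U_3 and testing each for blocking by {U_1, U_5}:
  1. U_2 → U_5 ← U_4 ← U_3 — U_5:collider[open]; U_4:chain[open] ⇒ active
  2. U_2 → U_5 ← U_4 → U_6 ← U_3 — U_5:collider[open]; U_4:fork[open]; U_6:collider[blocks] ⇒ blocked
  3. U_2 → U_5 ← U_1 → U_3 — U_5:collider[open]; U_1:fork[blocks] ⇒ blocked
  4. U_2 ← U_1 → U_5 ← U_4 ← U_3 — U_1:fork[blocks]; U_5:collider[open]; U_4:chain[open] ⇒ blocked
  5. U_2 ← U_1 → U_5 ← U_4 → U_6 ← U_3 — U_1:fork[blocks]; U_5:collider[open]; U_4:fork[open]; U_6:collider[blocks] ⇒ blocked
  6. U_2 ← U_1 → U_3 — U_1:fork[blocks] ⇒ blocked
Because an active path exists, U_2 and U_3 are not d-separated.

No — U_2 and U_3 are not d-separated given {U_1, U_5}.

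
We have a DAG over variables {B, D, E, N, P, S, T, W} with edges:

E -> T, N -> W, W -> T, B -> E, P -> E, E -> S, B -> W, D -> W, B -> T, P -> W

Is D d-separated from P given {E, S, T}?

There are 5 undirected paths between D and P; checking each against the conditioning set {E, S, T}:
  1. D → W ← P — W:collider[open] ⇒ active
  2. D → W → T ← B → E ← P — W:chain[open]; T:collider[open]; B:fork[open]; E:collider[open] ⇒ active
  3. D → W → T ← E ← P — W:chain[open]; T:collider[open]; E:chain[blocks] ⇒ blocked
  4. D → W ← B → T ← E ← P — W:collider[open]; B:fork[open]; T:collider[open]; E:chain[blocks] ⇒ blocked
  5. D → W ← B → E ← P — W:collider[open]; B:fork[open]; E:collider[open] ⇒ active
Because an active path exists, D and P are not d-separated.

No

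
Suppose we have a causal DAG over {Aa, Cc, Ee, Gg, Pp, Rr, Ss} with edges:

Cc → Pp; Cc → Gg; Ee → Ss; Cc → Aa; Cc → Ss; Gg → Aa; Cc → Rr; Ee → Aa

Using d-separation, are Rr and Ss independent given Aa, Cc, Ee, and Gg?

Yes

There are 3 undirected paths between Rr and Ss; checking each against the conditioning set {Aa, Cc, Ee, Gg}:
Path 1: Rr ← Cc → Aa ← Ee → Ss
  Cc is a fork here and Cc is conditioned on, so the path is blocked at Cc.
Path 2: Rr ← Cc → Ss
  Cc is a fork here and Cc is conditioned on, so the path is blocked at Cc.
Path 3: Rr ← Cc → Gg → Aa ← Ee → Ss
  Cc is a fork here and Cc is conditioned on, so the path is blocked at Cc.
Since every path is blocked, d-separation holds.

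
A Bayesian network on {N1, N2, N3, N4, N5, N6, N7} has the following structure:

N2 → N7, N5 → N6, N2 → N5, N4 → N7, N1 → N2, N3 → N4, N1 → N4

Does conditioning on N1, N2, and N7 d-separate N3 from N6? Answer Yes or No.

Yes

2 paths connect N3 and N6; each must be blocked for d-separation to hold:
Path 1: N3 → N4 ← N1 → N2 → N5 → N6
  N1 is a fork here and N1 is conditioned on, so the path is blocked at N1.
Path 2: N3 → N4 → N7 ← N2 → N5 → N6
  N2 is a fork here and N2 is conditioned on, so the path is blocked at N2.
Since every path is blocked, d-separation holds.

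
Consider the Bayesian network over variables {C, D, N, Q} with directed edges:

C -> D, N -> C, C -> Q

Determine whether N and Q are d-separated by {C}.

Only one path connects N and Q:
Path 1: N → C → Q
  C is a chain here and C is conditioned on, so the path is blocked at C.
All paths are blocked; N ⊥ Q | {C} holds.

Yes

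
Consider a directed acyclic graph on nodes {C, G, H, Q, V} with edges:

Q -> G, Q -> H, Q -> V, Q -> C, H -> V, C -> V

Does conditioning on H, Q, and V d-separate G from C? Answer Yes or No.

Yes

Enumerating the 3 paths from G to C and testing each for blocking by {H, Q, V}:
  1. G ← Q → H → V ← C — Q:fork[blocks]; H:chain[blocks]; V:collider[open] ⇒ blocked
  2. G ← Q → C — Q:fork[blocks] ⇒ blocked
  3. G ← Q → V ← C — Q:fork[blocks]; V:collider[open] ⇒ blocked
Since every path is blocked, d-separation holds.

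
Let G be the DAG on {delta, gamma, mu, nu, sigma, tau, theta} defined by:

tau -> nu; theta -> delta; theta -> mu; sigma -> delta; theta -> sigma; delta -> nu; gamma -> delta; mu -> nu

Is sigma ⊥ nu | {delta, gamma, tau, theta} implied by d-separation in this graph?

Yes

There are 4 undirected paths between sigma and nu; checking each against the conditioning set {delta, gamma, tau, theta}:
Path 1: sigma → delta → nu
  delta is a chain here and delta is conditioned on, so the path is blocked at delta.
Path 2: sigma → delta ← theta → mu → nu
  theta is a fork here and theta is conditioned on, so the path is blocked at theta.
Path 3: sigma ← theta → delta → nu
  theta is a fork here and theta is conditioned on, so the path is blocked at theta.
Path 4: sigma ← theta → mu → nu
  theta is a fork here and theta is conditioned on, so the path is blocked at theta.
Every path is blocked, so sigma and nu are d-separated given {delta, gamma, tau, theta}.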